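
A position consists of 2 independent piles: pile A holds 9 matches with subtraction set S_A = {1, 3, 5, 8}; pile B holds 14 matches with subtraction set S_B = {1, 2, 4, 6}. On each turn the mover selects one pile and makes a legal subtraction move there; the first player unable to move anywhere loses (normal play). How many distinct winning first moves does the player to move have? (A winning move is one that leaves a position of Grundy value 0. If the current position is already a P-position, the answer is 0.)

Pile A, S = {1, 3, 5, 8}:
n : 0 1 2 3 4 5 6 7 8 9
G : 0 1 0 1 0 1 0 1 2 3
G_A(9) = 3.
Pile B, S = {1, 2, 4, 6}:
G(0) = 0
G(1) = mex{0} = 1
G(2) = mex{1,0} = 2
G(3) = mex{2,1} = 0
G(4) = mex{0,2,0} = 1
G(5) = mex{1,0,1} = 2
G(6) = mex{2,1,2,0} = 3
G(7) = mex{3,2,0,1} = 4
G(8) = mex{4,3,1,2} = 0
G(9) = mex{0,4,2,0} = 1
G(10) = mex{1,0,3,1} = 2
G(11) = mex{2,1,4,2} = 0
G(12) = mex{0,2,0,3} = 1
G(13) = mex{1,0,1,4} = 2
G(14) = mex{2,1,2,0} = 3
G_B(14) = 3.
Combined Grundy value = 3 ⊕ 3 = 0.
A winning move leaves total XOR = 0, i.e. changes one component's Grundy value g to g ⊕ X where X is the current total.
Pile A: target g' = 3⊕0 = 3, but every legal move changes the Grundy value (mex property), so 0 moves.
Pile B: target g' = 3⊕0 = 3, but every legal move changes the Grundy value (mex property), so 0 moves.

0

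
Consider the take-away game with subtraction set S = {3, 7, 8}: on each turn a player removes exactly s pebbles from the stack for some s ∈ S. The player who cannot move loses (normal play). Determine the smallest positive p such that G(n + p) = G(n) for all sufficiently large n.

G(0) = 0
G(1) = mex{} = 0
G(2) = mex{} = 0
G(3) = mex{0} = 1
G(4) = mex{0} = 1
G(5) = mex{0} = 1
G(6) = mex{1} = 0
G(7) = mex{1,0} = 2
G(8) = mex{1,0,0} = 2
G(9) = mex{0,0,0} = 1
G(10) = mex{2,1,0} = 3
G(11) = mex{2,1,1} = 0
G(12) = mex{1,1,1} = 0
G(13) = mex{3,0,1} = 2
G(14) = mex{0,2,0} = 1
G(15) = mex{0,2,2} = 1
G(16) = mex{2,1,2} = 0
G(17) = mex{1,3,1} = 0
G(18) = mex{1,0,3} = 2
G(19) = mex{0,0,0} = 1
G(20) = mex{0,2,0} = 1
G(21) = mex{2,1,2} = 0
G(22) = mex{1,1,1} = 0
G(23) = mex{1,0,1} = 2
G(24) = mex{0,0,0} = 1
G(25) = mex{0,2,0} = 1
From n = 11 onward G(n+5) = G(n); since this holds over max(S) = 8 consecutive positions the period is 5 (pre-period 11).

5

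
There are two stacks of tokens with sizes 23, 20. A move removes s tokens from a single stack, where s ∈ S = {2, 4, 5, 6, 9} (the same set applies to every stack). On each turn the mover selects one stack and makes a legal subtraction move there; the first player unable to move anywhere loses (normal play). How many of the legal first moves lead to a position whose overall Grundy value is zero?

All stacks use S = {2, 4, 5, 6, 9}:
G(0) = 0
G(1) = mex{} = 0
G(2) = mex{0} = 1
G(3) = mex{0} = 1
G(4) = mex{1,0} = 2
G(5) = mex{1,0,0} = 2
G(6) = mex{2,1,0,0} = 3
G(7) = mex{2,1,1,0} = 3
G(8) = mex{3,2,1,1} = 0
G(9) = mex{3,2,2,1,0} = 4
G(10) = mex{0,3,2,2,0} = 1
G(11) = mex{4,3,3,2,1} = 0
G(12) = mex{1,0,3,3,1} = 2
G(13) = mex{0,4,0,3,2} = 1
G(14) = mex{2,1,4,0,2} = 3
G(15) = mex{1,0,1,4,3} = 2
G(16) = mex{3,2,0,1,3} = 4
G(17) = mex{2,1,2,0,0} = 3
G(18) = mex{4,3,1,2,4} = 0
G(19) = mex{3,2,3,1,1} = 0
G(20) = mex{0,4,2,3,0} = 1
G(21) = mex{0,3,4,2,2} = 1
G(22) = mex{1,0,3,4,1} = 2
G(23) = mex{1,0,0,3,3} = 2
Stack A: G(23) = 2.
Stack B: G(20) = 1.
Combined Grundy value = 2 ⊕ 1 = 3.
A winning move leaves total XOR = 0, i.e. changes one component's Grundy value g to g ⊕ X where X is the current total.
Stack A: need g' = 2⊕3 = 1. Options: 23−2→G=1, 23−4→G=0, 23−5→G=0, 23−6→G=3, 23−9→G=3. Hits: 1.
Stack B: need g' = 1⊕3 = 2. Options: 20−2→G=0, 20−4→G=4, 20−5→G=2, 20−6→G=3, 20−9→G=0. Hits: 1.

2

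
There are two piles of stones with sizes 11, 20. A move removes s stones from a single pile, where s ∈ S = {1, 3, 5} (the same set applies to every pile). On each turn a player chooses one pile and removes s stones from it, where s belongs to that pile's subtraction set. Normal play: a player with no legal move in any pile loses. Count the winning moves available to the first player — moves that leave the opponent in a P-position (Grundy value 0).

All piles use S = {1, 3, 5}:
n :  0  1  2  3  4  5  6  7  8  9 10 11 12 13 14 15 16 17 18 19 20
G :  0  1  0  1  0  1  0  1  0  1  0  1  0  1  0  1  0  1  0  1  0
Pile A: G(11) = 1.
Pile B: G(20) = 0.
Combined Grundy value = 1 ⊕ 0 = 1.
A winning move leaves total XOR = 0, i.e. changes one component's Grundy value g to g ⊕ X where X is the current total.
Pile A: need g' = 1⊕1 = 0. Options: 11−1→G=0, 11−3→G=0, 11−5→G=0. Hits: 3.
Pile B: need g' = 0⊕1 = 1. Options: 20−1→G=1, 20−3→G=1, 20−5→G=1. Hits: 3.

6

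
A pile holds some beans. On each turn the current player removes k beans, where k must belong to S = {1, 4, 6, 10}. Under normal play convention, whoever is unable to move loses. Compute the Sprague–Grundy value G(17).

G(0) = 0
G(1) = mex{0} = 1
G(2) = mex{1} = 0
G(3) = mex{0} = 1
G(4) = mex{1,0} = 2
G(5) = mex{2,1} = 0
G(6) = mex{0,0,0} = 1
G(7) = mex{1,1,1} = 0
G(8) = mex{0,2,0} = 1
G(9) = mex{1,0,1} = 2
G(10) = mex{2,1,2,0} = 3
G(11) = mex{3,0,0,1} = 2
G(12) = mex{2,1,1,0} = 3
G(13) = mex{3,2,0,1} = 4
G(14) = mex{4,3,1,2} = 0
G(15) = mex{0,2,2,0} = 1
G(16) = mex{1,3,3,1} = 0
G(17) = mex{0,4,2,0} = 1

1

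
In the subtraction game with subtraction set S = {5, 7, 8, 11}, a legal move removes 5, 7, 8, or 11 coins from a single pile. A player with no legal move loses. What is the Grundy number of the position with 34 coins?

0

G(0) = 0
G(1) = mex{} = 0
G(2) = mex{} = 0
G(3) = mex{} = 0
G(4) = mex{} = 0
G(5) = mex{0} = 1
G(6) = mex{0} = 1
G(7) = mex{0,0} = 1
G(8) = mex{0,0,0} = 1
G(9) = mex{0,0,0} = 1
G(10) = mex{1,0,0} = 2
G(11) = mex{1,0,0,0} = 2
G(12) = mex{1,1,0,0} = 2
G(13) = mex{1,1,1,0} = 2
G(14) = mex{1,1,1,0} = 2
G(15) = mex{2,1,1,0} = 3
G(16) = mex{2,1,1,1} = 0
G(17) = mex{2,2,1,1} = 0
G(18) = mex{2,2,2,1} = 0
G(19) = mex{2,2,2,1} = 0
G(20) = mex{3,2,2,1} = 0
G(21) = mex{0,2,2,2} = 1
G(22) = mex{0,3,2,2} = 1
G(23) = mex{0,0,3,2} = 1
G(24) = mex{0,0,0,2} = 1
G(25) = mex{0,0,0,2} = 1
G(26) = mex{1,0,0,3} = 2
G(27) = mex{1,0,0,0} = 2
G(28) = mex{1,1,0,0} = 2
G(29) = mex{1,1,1,0} = 2
G(30) = mex{1,1,1,0} = 2
G(31) = mex{2,1,1,0} = 3
G(32) = mex{2,1,1,1} = 0
G(33) = mex{2,2,1,1} = 0
G(34) = mex{2,2,2,1} = 0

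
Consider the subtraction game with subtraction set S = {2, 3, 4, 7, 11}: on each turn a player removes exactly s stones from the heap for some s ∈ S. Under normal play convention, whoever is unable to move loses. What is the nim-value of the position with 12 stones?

3

n :  0  1  2  3  4  5  6  7  8  9 10 11 12
G :  0  0  1  1  2  2  0  3  1  4  2  5  3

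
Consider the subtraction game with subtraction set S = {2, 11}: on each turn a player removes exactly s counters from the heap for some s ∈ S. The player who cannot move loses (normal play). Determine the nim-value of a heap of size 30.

0

n :  0  1  2  3  4  5  6  7  8  9 10 11 12 13 14 15 16 17 18 19 20 21 22 23 24 25 26 27 28 29 30
G :  0  0  1  1  0  0  1  1  0  0  1  1  2  0  0  1  1  0  0  1  1  0  0  1  1  2  0  0  1  1  0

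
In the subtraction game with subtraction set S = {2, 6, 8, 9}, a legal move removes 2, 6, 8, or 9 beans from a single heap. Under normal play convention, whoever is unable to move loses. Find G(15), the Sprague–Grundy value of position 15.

0

G(0) = 0
G(1) = mex{} = 0
G(2) = mex{0} = 1
G(3) = mex{0} = 1
G(4) = mex{1} = 0
G(5) = mex{1} = 0
G(6) = mex{0,0} = 1
G(7) = mex{0,0} = 1
G(8) = mex{1,1,0} = 2
G(9) = mex{1,1,0,0} = 2
G(10) = mex{2,0,1,0} = 3
G(11) = mex{2,0,1,1} = 3
G(12) = mex{3,1,0,1} = 2
G(13) = mex{3,1,0,0} = 2
G(14) = mex{2,2,1,0} = 3
G(15) = mex{2,2,1,1} = 0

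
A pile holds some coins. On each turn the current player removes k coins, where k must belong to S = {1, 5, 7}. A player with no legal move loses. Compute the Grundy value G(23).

G(0) = 0
G(1) = mex{0} = 1
G(2) = mex{1} = 0
G(3) = mex{0} = 1
G(4) = mex{1} = 0
G(5) = mex{0,0} = 1
G(6) = mex{1,1} = 0
G(7) = mex{0,0,0} = 1
G(8) = mex{1,1,1} = 0
G(9) = mex{0,0,0} = 1
G(10) = mex{1,1,1} = 0
G(11) = mex{0,0,0} = 1
G(12) = mex{1,1,1} = 0
G(13) = mex{0,0,0} = 1
G(14) = mex{1,1,1} = 0
G(15) = mex{0,0,0} = 1
G(16) = mex{1,1,1} = 0
G(17) = mex{0,0,0} = 1
G(18) = mex{1,1,1} = 0
G(19) = mex{0,0,0} = 1
G(20) = mex{1,1,1} = 0
G(21) = mex{0,0,0} = 1
G(22) = mex{1,1,1} = 0
G(23) = mex{0,0,0} = 1

1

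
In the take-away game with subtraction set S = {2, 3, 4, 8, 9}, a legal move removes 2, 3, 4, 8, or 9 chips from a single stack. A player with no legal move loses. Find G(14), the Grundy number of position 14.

1

n :  0  1  2  3  4  5  6  7  8  9 10 11 12 13 14
G :  0  0  1  1  2  2  0  0  1  1  2  2  0  0  1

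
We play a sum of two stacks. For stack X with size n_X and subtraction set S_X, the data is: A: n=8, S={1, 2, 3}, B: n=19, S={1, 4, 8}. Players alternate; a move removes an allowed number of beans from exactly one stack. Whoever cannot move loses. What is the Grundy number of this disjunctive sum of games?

Stack A, S = {1, 2, 3}:
G(0) = 0
G(1) = mex{0} = 1
G(2) = mex{1,0} = 2
G(3) = mex{2,1,0} = 3
G(4) = mex{3,2,1} = 0
G(5) = mex{0,3,2} = 1
G(6) = mex{1,0,3} = 2
G(7) = mex{2,1,0} = 3
G(8) = mex{3,2,1} = 0
G_A(8) = 0.
Stack B, S = {1, 4, 8}:
n :  0  1  2  3  4  5  6  7  8  9 10 11 12 13 14 15 16 17 18 19
G :  0  1  0  1  2  0  1  0  1  2  3  2  0  1  0  1  2  0  1  0
G_B(19) = 0.
Combined Grundy value = 0 ⊕ 0 = 0.

0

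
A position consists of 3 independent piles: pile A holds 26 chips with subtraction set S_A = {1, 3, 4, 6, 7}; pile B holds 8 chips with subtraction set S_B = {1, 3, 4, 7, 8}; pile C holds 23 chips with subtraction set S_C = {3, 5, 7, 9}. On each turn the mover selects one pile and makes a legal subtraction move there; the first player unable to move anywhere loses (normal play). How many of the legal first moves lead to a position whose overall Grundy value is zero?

Pile A, S = {1, 3, 4, 6, 7}:
G(0) = 0
G(1) = mex{0} = 1
G(2) = mex{1} = 0
G(3) = mex{0,0} = 1
G(4) = mex{1,1,0} = 2
G(5) = mex{2,0,1} = 3
G(6) = mex{3,1,0,0} = 2
G(7) = mex{2,2,1,1,0} = 3
G(8) = mex{3,3,2,0,1} = 4
G(9) = mex{4,2,3,1,0} = 5
G(10) = mex{5,3,2,2,1} = 0
G(11) = mex{0,4,3,3,2} = 1
G(12) = mex{1,5,4,2,3} = 0
G(13) = mex{0,0,5,3,2} = 1
G(14) = mex{1,1,0,4,3} = 2
G(15) = mex{2,0,1,5,4} = 3
G(16) = mex{3,1,0,0,5} = 2
G(17) = mex{2,2,1,1,0} = 3
G(18) = mex{3,3,2,0,1} = 4
G(19) = mex{4,2,3,1,0} = 5
G(20) = mex{5,3,2,2,1} = 0
G(21) = mex{0,4,3,3,2} = 1
G(22) = mex{1,5,4,2,3} = 0
G(23) = mex{0,0,5,3,2} = 1
G(24) = mex{1,1,0,4,3} = 2
G(25) = mex{2,0,1,5,4} = 3
G(26) = mex{3,1,0,0,5} = 2
G_A(26) = 2.
Pile B, S = {1, 3, 4, 7, 8}:
G(0) = 0
G(1) = mex{0} = 1
G(2) = mex{1} = 0
G(3) = mex{0,0} = 1
G(4) = mex{1,1,0} = 2
G(5) = mex{2,0,1} = 3
G(6) = mex{3,1,0} = 2
G(7) = mex{2,2,1,0} = 3
G(8) = mex{3,3,2,1,0} = 4
G_B(8) = 4.
Pile C, S = {3, 5, 7, 9}:
G(0) = 0
G(1) = mex{} = 0
G(2) = mex{} = 0
G(3) = mex{0} = 1
G(4) = mex{0} = 1
G(5) = mex{0,0} = 1
G(6) = mex{1,0} = 2
G(7) = mex{1,0,0} = 2
G(8) = mex{1,1,0} = 2
G(9) = mex{2,1,0,0} = 3
G(10) = mex{2,1,1,0} = 3
G(11) = mex{2,2,1,0} = 3
G(12) = mex{3,2,1,1} = 0
G(13) = mex{3,2,2,1} = 0
G(14) = mex{3,3,2,1} = 0
G(15) = mex{0,3,2,2} = 1
G(16) = mex{0,3,3,2} = 1
G(17) = mex{0,0,3,2} = 1
G(18) = mex{1,0,3,3} = 2
G(19) = mex{1,0,0,3} = 2
G(20) = mex{1,1,0,3} = 2
G(21) = mex{2,1,0,0} = 3
G(22) = mex{2,1,1,0} = 3
G(23) = mex{2,2,1,0} = 3
G_C(23) = 3.
Combined Grundy value = 2 ⊕ 4 ⊕ 3 = 5.
A winning move leaves total XOR = 0, i.e. changes one component's Grundy value g to g ⊕ X where X is the current total.
Pile A: need g' = 2⊕5 = 7. Options: 26−1→G=3, 26−3→G=1, 26−4→G=0, 26−6→G=0, 26−7→G=5. Hits: 0.
Pile B: need g' = 4⊕5 = 1. Options: 8−1→G=3, 8−3→G=3, 8−4→G=2, 8−7→G=1, 8−8→G=0. Hits: 1.
Pile C: need g' = 3⊕5 = 6. Options: 23−3→G=2, 23−5→G=2, 23−7→G=1, 23−9→G=0. Hits: 0.

1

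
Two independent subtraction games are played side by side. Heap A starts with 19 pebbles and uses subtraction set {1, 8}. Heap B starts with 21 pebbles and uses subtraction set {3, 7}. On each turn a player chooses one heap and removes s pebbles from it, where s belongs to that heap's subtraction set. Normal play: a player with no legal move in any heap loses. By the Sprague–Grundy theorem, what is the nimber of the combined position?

1

Heap A, S = {1, 8}:
n :  0  1  2  3  4  5  6  7  8  9 10 11 12 13 14 15 16 17 18 19
G :  0  1  0  1  0  1  0  1  2  0  1  0  1  0  1  0  1  2  0  1
G_A(19) = 1.
Heap B, S = {3, 7}:
n :  0  1  2  3  4  5  6  7  8  9 10 11 12 13 14 15 16 17 18 19 20 21
G :  0  0  0  1  1  1  0  2  2  1  0  0  0  1  1  1  0  2  2  1  0  0
G_B(21) = 0.
Combined Grundy value = 1 ⊕ 0 = 1.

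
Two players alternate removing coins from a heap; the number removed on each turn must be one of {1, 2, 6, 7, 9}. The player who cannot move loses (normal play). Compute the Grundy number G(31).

4

n :  0  1  2  3  4  5  6  7  8  9 10 11 12 13 14 15 16 17 18 19 20 21 22 23 24 25 26 27 28 29 30 31
G :  0  1  2  0  1  2  3  4  0  1  2  0  1  2  3  4  0  1  2  0  1  2  3  4  0  1  2  0  1  2  3  4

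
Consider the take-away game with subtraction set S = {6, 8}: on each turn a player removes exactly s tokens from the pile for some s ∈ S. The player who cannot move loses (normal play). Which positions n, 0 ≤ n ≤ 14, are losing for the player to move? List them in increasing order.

n :  0  1  2  3  4  5  6  7  8  9 10 11 12 13 14
G :  0  0  0  0  0  0  1  1  1  1  1  1  2  2  0
P-positions are exactly the n with G(n) = 0.

0, 1, 2, 3, 4, 5, 14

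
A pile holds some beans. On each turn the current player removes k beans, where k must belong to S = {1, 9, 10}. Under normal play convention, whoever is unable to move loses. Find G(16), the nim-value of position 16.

2

G(0) = 0
G(1) = mex{0} = 1
G(2) = mex{1} = 0
G(3) = mex{0} = 1
G(4) = mex{1} = 0
G(5) = mex{0} = 1
G(6) = mex{1} = 0
G(7) = mex{0} = 1
G(8) = mex{1} = 0
G(9) = mex{0,0} = 1
G(10) = mex{1,1,0} = 2
G(11) = mex{2,0,1} = 3
G(12) = mex{3,1,0} = 2
G(13) = mex{2,0,1} = 3
G(14) = mex{3,1,0} = 2
G(15) = mex{2,0,1} = 3
G(16) = mex{3,1,0} = 2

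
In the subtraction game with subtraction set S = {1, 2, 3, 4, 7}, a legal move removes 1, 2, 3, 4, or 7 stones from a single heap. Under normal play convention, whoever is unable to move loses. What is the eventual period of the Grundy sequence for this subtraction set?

G(0) = 0
G(1) = mex{0} = 1
G(2) = mex{1,0} = 2
G(3) = mex{2,1,0} = 3
G(4) = mex{3,2,1,0} = 4
G(5) = mex{4,3,2,1} = 0
G(6) = mex{0,4,3,2} = 1
G(7) = mex{1,0,4,3,0} = 2
G(8) = mex{2,1,0,4,1} = 3
G(9) = mex{3,2,1,0,2} = 4
G(10) = mex{4,3,2,1,3} = 0
G(11) = mex{0,4,3,2,4} = 1
G(12) = mex{1,0,4,3,0} = 2
G(13) = mex{2,1,0,4,1} = 3
G(14) = mex{3,2,1,0,2} = 4
G(n+5) = G(n) holds for n = 0,…,6 (a full window of length max(S) = 7), so the sequence is purely periodic with period 5.

5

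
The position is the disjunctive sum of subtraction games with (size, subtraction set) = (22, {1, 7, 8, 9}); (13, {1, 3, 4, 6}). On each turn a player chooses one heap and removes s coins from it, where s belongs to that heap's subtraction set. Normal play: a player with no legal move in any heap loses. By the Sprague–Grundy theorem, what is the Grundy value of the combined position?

2

Heap A, S = {1, 7, 8, 9}:
n :  0  1  2  3  4  5  6  7  8  9 10 11 12 13 14 15 16 17 18 19 20 21 22
G :  0  1  0  1  0  1  0  1  2  3  2  3  2  3  2  3  0  1  0  1  0  1  0
G_A(22) = 0.
Heap B, S = {1, 3, 4, 6}:
n :  0  1  2  3  4  5  6  7  8  9 10 11 12 13
G :  0  1  0  1  2  3  2  0  1  0  1  2  3  2
G_B(13) = 2.
Combined Grundy value = 0 ⊕ 2 = 2.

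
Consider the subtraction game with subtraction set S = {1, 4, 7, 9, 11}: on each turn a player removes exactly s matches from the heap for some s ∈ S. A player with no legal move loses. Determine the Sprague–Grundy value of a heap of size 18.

0

G(0) = 0
G(1) = mex{0} = 1
G(2) = mex{1} = 0
G(3) = mex{0} = 1
G(4) = mex{1,0} = 2
G(5) = mex{2,1} = 0
G(6) = mex{0,0} = 1
G(7) = mex{1,1,0} = 2
G(8) = mex{2,2,1} = 0
G(9) = mex{0,0,0,0} = 1
G(10) = mex{1,1,1,1} = 0
G(11) = mex{0,2,2,0,0} = 1
G(12) = mex{1,0,0,1,1} = 2
G(13) = mex{2,1,1,2,0} = 3
G(14) = mex{3,0,2,0,1} = 4
G(15) = mex{4,1,0,1,2} = 3
G(16) = mex{3,2,1,2,0} = 4
G(17) = mex{4,3,0,0,1} = 2
G(18) = mex{2,4,1,1,2} = 0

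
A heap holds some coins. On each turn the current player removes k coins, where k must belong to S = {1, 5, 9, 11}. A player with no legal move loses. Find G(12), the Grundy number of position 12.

G(0) = 0
G(1) = mex{0} = 1
G(2) = mex{1} = 0
G(3) = mex{0} = 1
G(4) = mex{1} = 0
G(5) = mex{0,0} = 1
G(6) = mex{1,1} = 0
G(7) = mex{0,0} = 1
G(8) = mex{1,1} = 0
G(9) = mex{0,0,0} = 1
G(10) = mex{1,1,1} = 0
G(11) = mex{0,0,0,0} = 1
G(12) = mex{1,1,1,1} = 0

0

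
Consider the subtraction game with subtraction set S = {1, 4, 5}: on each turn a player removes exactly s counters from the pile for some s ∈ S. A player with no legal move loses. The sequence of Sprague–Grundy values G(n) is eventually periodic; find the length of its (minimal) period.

8

n :  0  1  2  3  4  5  6  7  8  9 10 11 12 13 14 15 16 17
G :  0  1  0  1  2  3  2  3  0  1  0  1  2  3  2  3  0  1
G(n+8) = G(n) holds for n = 0,…,4 (a full window of length max(S) = 5), so the sequence is purely periodic with period 8.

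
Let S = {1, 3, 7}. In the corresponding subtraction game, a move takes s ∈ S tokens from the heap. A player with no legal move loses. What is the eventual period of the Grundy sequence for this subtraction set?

n :  0  1  2  3  4  5  6  7  8  9 10 11 12 13 14
G :  0  1  0  1  0  1  0  1  0  1  0  1  0  1  0
G(n+2) = G(n) holds for n = 0,…,6 (a full window of length max(S) = 7), so the sequence is purely periodic with period 2.

2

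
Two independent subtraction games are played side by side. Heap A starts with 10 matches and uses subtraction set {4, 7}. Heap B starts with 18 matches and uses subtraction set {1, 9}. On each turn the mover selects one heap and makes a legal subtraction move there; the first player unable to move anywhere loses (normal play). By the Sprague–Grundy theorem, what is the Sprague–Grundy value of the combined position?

Heap A, S = {4, 7}:
n :  0  1  2  3  4  5  6  7  8  9 10
G :  0  0  0  0  1  1  1  1  2  2  2
G_A(10) = 2.
Heap B, S = {1, 9}:
n :  0  1  2  3  4  5  6  7  8  9 10 11 12 13 14 15 16 17 18
G :  0  1  0  1  0  1  0  1  0  1  0  1  0  1  0  1  0  1  0
G_B(18) = 0.
Combined Grundy value = 2 ⊕ 0 = 2.

2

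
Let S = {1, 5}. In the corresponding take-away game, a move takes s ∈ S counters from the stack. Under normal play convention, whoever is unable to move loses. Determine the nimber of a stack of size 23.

1

G(0) = 0
G(1) = mex{0} = 1
G(2) = mex{1} = 0
G(3) = mex{0} = 1
G(4) = mex{1} = 0
G(5) = mex{0,0} = 1
G(6) = mex{1,1} = 0
G(7) = mex{0,0} = 1
G(8) = mex{1,1} = 0
G(9) = mex{0,0} = 1
G(10) = mex{1,1} = 0
G(11) = mex{0,0} = 1
G(12) = mex{1,1} = 0
G(13) = mex{0,0} = 1
G(14) = mex{1,1} = 0
G(15) = mex{0,0} = 1
G(16) = mex{1,1} = 0
G(17) = mex{0,0} = 1
G(18) = mex{1,1} = 0
G(19) = mex{0,0} = 1
G(20) = mex{1,1} = 0
G(21) = mex{0,0} = 1
G(22) = mex{1,1} = 0
G(23) = mex{0,0} = 1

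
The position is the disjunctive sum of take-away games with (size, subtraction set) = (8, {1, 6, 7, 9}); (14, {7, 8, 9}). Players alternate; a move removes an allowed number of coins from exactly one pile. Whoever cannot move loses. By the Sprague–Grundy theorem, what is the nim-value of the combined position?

0

Pile A, S = {1, 6, 7, 9}:
n : 0 1 2 3 4 5 6 7 8
G : 0 1 0 1 0 1 2 3 2
G_A(8) = 2.
Pile B, S = {7, 8, 9}:
G(0) = 0
G(1) = mex{} = 0
G(2) = mex{} = 0
G(3) = mex{} = 0
G(4) = mex{} = 0
G(5) = mex{} = 0
G(6) = mex{} = 0
G(7) = mex{0} = 1
G(8) = mex{0,0} = 1
G(9) = mex{0,0,0} = 1
G(10) = mex{0,0,0} = 1
G(11) = mex{0,0,0} = 1
G(12) = mex{0,0,0} = 1
G(13) = mex{0,0,0} = 1
G(14) = mex{1,0,0} = 2
G_B(14) = 2.
Combined Grundy value = 2 ⊕ 2 = 0.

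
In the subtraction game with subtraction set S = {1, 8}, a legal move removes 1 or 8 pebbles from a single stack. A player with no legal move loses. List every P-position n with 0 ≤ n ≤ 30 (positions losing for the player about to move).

0, 2, 4, 6, 9, 11, 13, 15, 18, 20, 22, 24, 27, 29

n :  0  1  2  3  4  5  6  7  8  9 10 11 12 13 14 15 16 17 18 19 20 21 22 23 24 25 26 27 28 29 30
G :  0  1  0  1  0  1  0  1  2  0  1  0  1  0  1  0  1  2  0  1  0  1  0  1  0  1  2  0  1  0  1
P-positions are exactly the n with G(n) = 0.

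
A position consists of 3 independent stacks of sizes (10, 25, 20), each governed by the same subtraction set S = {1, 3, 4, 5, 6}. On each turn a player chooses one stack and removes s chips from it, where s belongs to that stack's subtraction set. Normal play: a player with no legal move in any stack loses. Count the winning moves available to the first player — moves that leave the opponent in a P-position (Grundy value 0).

5

All stacks use S = {1, 3, 4, 5, 6}:
G(0) = 0
G(1) = mex{0} = 1
G(2) = mex{1} = 0
G(3) = mex{0,0} = 1
G(4) = mex{1,1,0} = 2
G(5) = mex{2,0,1,0} = 3
G(6) = mex{3,1,0,1,0} = 2
G(7) = mex{2,2,1,0,1} = 3
G(8) = mex{3,3,2,1,0} = 4
G(9) = mex{4,2,3,2,1} = 0
G(10) = mex{0,3,2,3,2} = 1
G(11) = mex{1,4,3,2,3} = 0
G(12) = mex{0,0,4,3,2} = 1
G(13) = mex{1,1,0,4,3} = 2
G(14) = mex{2,0,1,0,4} = 3
G(15) = mex{3,1,0,1,0} = 2
G(16) = mex{2,2,1,0,1} = 3
G(17) = mex{3,3,2,1,0} = 4
G(18) = mex{4,2,3,2,1} = 0
G(19) = mex{0,3,2,3,2} = 1
G(20) = mex{1,4,3,2,3} = 0
G(21) = mex{0,0,4,3,2} = 1
G(22) = mex{1,1,0,4,3} = 2
G(23) = mex{2,0,1,0,4} = 3
G(24) = mex{3,1,0,1,0} = 2
G(25) = mex{2,2,1,0,1} = 3
Stack A: G(10) = 1.
Stack B: G(25) = 3.
Stack C: G(20) = 0.
Combined Grundy value = 1 ⊕ 3 ⊕ 0 = 2.
A winning move leaves total XOR = 0, i.e. changes one component's Grundy value g to g ⊕ X where X is the current total.
Stack A: need g' = 1⊕2 = 3. Options: 10−1→G=0, 10−3→G=3, 10−4→G=2, 10−5→G=3, 10−6→G=2. Hits: 2.
Stack B: need g' = 3⊕2 = 1. Options: 25−1→G=2, 25−3→G=2, 25−4→G=1, 25−5→G=0, 25−6→G=1. Hits: 2.
Stack C: need g' = 0⊕2 = 2. Options: 20−1→G=1, 20−3→G=4, 20−4→G=3, 20−5→G=2, 20−6→G=3. Hits: 1.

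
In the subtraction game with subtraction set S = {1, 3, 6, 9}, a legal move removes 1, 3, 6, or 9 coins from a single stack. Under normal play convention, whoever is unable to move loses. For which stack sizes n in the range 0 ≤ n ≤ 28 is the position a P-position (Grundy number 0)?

0, 2, 4, 12, 14, 16, 24, 26, 28

G(0) = 0
G(1) = mex{0} = 1
G(2) = mex{1} = 0
G(3) = mex{0,0} = 1
G(4) = mex{1,1} = 0
G(5) = mex{0,0} = 1
G(6) = mex{1,1,0} = 2
G(7) = mex{2,0,1} = 3
G(8) = mex{3,1,0} = 2
G(9) = mex{2,2,1,0} = 3
G(10) = mex{3,3,0,1} = 2
G(11) = mex{2,2,1,0} = 3
G(12) = mex{3,3,2,1} = 0
G(13) = mex{0,2,3,0} = 1
G(14) = mex{1,3,2,1} = 0
G(15) = mex{0,0,3,2} = 1
G(16) = mex{1,1,2,3} = 0
G(17) = mex{0,0,3,2} = 1
G(18) = mex{1,1,0,3} = 2
G(19) = mex{2,0,1,2} = 3
G(20) = mex{3,1,0,3} = 2
G(21) = mex{2,2,1,0} = 3
G(22) = mex{3,3,0,1} = 2
G(23) = mex{2,2,1,0} = 3
G(24) = mex{3,3,2,1} = 0
G(25) = mex{0,2,3,0} = 1
G(26) = mex{1,3,2,1} = 0
G(27) = mex{0,0,3,2} = 1
G(28) = mex{1,1,2,3} = 0
P-positions are exactly the n with G(n) = 0.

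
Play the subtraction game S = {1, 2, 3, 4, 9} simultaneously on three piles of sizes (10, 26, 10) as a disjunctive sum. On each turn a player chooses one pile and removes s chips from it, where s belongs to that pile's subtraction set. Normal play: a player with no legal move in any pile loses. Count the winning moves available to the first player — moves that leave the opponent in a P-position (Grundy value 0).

5

All piles use S = {1, 2, 3, 4, 9}:
G(0) = 0
G(1) = mex{0} = 1
G(2) = mex{1,0} = 2
G(3) = mex{2,1,0} = 3
G(4) = mex{3,2,1,0} = 4
G(5) = mex{4,3,2,1} = 0
G(6) = mex{0,4,3,2} = 1
G(7) = mex{1,0,4,3} = 2
G(8) = mex{2,1,0,4} = 3
G(9) = mex{3,2,1,0,0} = 4
G(10) = mex{4,3,2,1,1} = 0
G(11) = mex{0,4,3,2,2} = 1
G(12) = mex{1,0,4,3,3} = 2
G(13) = mex{2,1,0,4,4} = 3
G(14) = mex{3,2,1,0,0} = 4
G(15) = mex{4,3,2,1,1} = 0
G(16) = mex{0,4,3,2,2} = 1
G(17) = mex{1,0,4,3,3} = 2
G(18) = mex{2,1,0,4,4} = 3
G(19) = mex{3,2,1,0,0} = 4
G(20) = mex{4,3,2,1,1} = 0
G(21) = mex{0,4,3,2,2} = 1
G(22) = mex{1,0,4,3,3} = 2
G(23) = mex{2,1,0,4,4} = 3
G(24) = mex{3,2,1,0,0} = 4
G(25) = mex{4,3,2,1,1} = 0
G(26) = mex{0,4,3,2,2} = 1
Pile A: G(10) = 0.
Pile B: G(26) = 1.
Pile C: G(10) = 0.
Combined Grundy value = 0 ⊕ 1 ⊕ 0 = 1.
A winning move leaves total XOR = 0, i.e. changes one component's Grundy value g to g ⊕ X where X is the current total.
Pile A: need g' = 0⊕1 = 1. Options: 10−1→G=4, 10−2→G=3, 10−3→G=2, 10−4→G=1, 10−9→G=1. Hits: 2.
Pile B: need g' = 1⊕1 = 0. Options: 26−1→G=0, 26−2→G=4, 26−3→G=3, 26−4→G=2, 26−9→G=2. Hits: 1.
Pile C: need g' = 0⊕1 = 1. Options: 10−1→G=4, 10−2→G=3, 10−3→G=2, 10−4→G=1, 10−9→G=1. Hits: 2.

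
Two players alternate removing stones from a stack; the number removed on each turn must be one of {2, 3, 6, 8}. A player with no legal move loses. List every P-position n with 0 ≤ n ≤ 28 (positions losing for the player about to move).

G(0) = 0
G(1) = mex{} = 0
G(2) = mex{0} = 1
G(3) = mex{0,0} = 1
G(4) = mex{1,0} = 2
G(5) = mex{1,1} = 0
G(6) = mex{2,1,0} = 3
G(7) = mex{0,2,0} = 1
G(8) = mex{3,0,1,0} = 2
G(9) = mex{1,3,1,0} = 2
G(10) = mex{2,1,2,1} = 0
G(11) = mex{2,2,0,1} = 3
G(12) = mex{0,2,3,2} = 1
G(13) = mex{3,0,1,0} = 2
G(14) = mex{1,3,2,3} = 0
G(15) = mex{2,1,2,1} = 0
G(16) = mex{0,2,0,2} = 1
G(17) = mex{0,0,3,2} = 1
G(18) = mex{1,0,1,0} = 2
G(19) = mex{1,1,2,3} = 0
G(20) = mex{2,1,0,1} = 3
G(21) = mex{0,2,0,2} = 1
G(22) = mex{3,0,1,0} = 2
G(23) = mex{1,3,1,0} = 2
G(24) = mex{2,1,2,1} = 0
G(25) = mex{2,2,0,1} = 3
G(26) = mex{0,2,3,2} = 1
G(27) = mex{3,0,1,0} = 2
G(28) = mex{1,3,2,3} = 0
P-positions are exactly the n with G(n) = 0.

0, 1, 5, 10, 14, 15, 19, 24, 28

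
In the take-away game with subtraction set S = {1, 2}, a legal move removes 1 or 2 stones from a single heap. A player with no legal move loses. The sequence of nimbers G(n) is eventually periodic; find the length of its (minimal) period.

3

n :  0  1  2  3  4  5  6  7  8  9 10 11 12 13 14
G :  0  1  2  0  1  2  0  1  2  0  1  2  0  1  2
G(n+3) = G(n) holds for n = 0,…,1 (a full window of length max(S) = 2), so the sequence is purely periodic with period 3.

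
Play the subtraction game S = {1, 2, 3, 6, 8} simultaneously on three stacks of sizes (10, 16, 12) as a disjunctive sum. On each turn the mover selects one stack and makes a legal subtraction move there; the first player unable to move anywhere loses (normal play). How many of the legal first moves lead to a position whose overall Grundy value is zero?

All stacks use S = {1, 2, 3, 6, 8}:
n :  0  1  2  3  4  5  6  7  8  9 10 11 12 13 14 15 16
G :  0  1  2  3  0  1  2  3  4  0  1  2  3  0  1  2  3
Stack A: G(10) = 1.
Stack B: G(16) = 3.
Stack C: G(12) = 3.
Combined Grundy value = 1 ⊕ 3 ⊕ 3 = 1.
A winning move leaves total XOR = 0, i.e. changes one component's Grundy value g to g ⊕ X where X is the current total.
Stack A: need g' = 1⊕1 = 0. Options: 10−1→G=0, 10−2→G=4, 10−3→G=3, 10−6→G=0, 10−8→G=2. Hits: 2.
Stack B: need g' = 3⊕1 = 2. Options: 16−1→G=2, 16−2→G=1, 16−3→G=0, 16−6→G=1, 16−8→G=4. Hits: 1.
Stack C: need g' = 3⊕1 = 2. Options: 12−1→G=2, 12−2→G=1, 12−3→G=0, 12−6→G=2, 12−8→G=0. Hits: 2.

5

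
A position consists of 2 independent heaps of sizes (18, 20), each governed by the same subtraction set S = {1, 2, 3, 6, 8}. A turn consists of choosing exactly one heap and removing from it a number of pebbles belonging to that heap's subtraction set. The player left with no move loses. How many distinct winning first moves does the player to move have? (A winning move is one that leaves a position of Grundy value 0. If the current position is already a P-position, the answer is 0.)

2

All heaps use S = {1, 2, 3, 6, 8}:
n :  0  1  2  3  4  5  6  7  8  9 10 11 12 13 14 15 16 17 18 19 20
G :  0  1  2  3  0  1  2  3  4  0  1  2  3  0  1  2  3  4  0  1  2
Heap A: G(18) = 0.
Heap B: G(20) = 2.
Combined Grundy value = 0 ⊕ 2 = 2.
A winning move leaves total XOR = 0, i.e. changes one component's Grundy value g to g ⊕ X where X is the current total.
Heap A: need g' = 0⊕2 = 2. Options: 18−1→G=4, 18−2→G=3, 18−3→G=2, 18−6→G=3, 18−8→G=1. Hits: 1.
Heap B: need g' = 2⊕2 = 0. Options: 20−1→G=1, 20−2→G=0, 20−3→G=4, 20−6→G=1, 20−8→G=3. Hits: 1.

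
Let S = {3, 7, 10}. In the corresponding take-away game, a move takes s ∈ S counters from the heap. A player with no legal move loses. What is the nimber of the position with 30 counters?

G(0) = 0
G(1) = mex{} = 0
G(2) = mex{} = 0
G(3) = mex{0} = 1
G(4) = mex{0} = 1
G(5) = mex{0} = 1
G(6) = mex{1} = 0
G(7) = mex{1,0} = 2
G(8) = mex{1,0} = 2
G(9) = mex{0,0} = 1
G(10) = mex{2,1,0} = 3
G(11) = mex{2,1,0} = 3
G(12) = mex{1,1,0} = 2
G(13) = mex{3,0,1} = 2
G(14) = mex{3,2,1} = 0
G(15) = mex{2,2,1} = 0
G(16) = mex{2,1,0} = 3
G(17) = mex{0,3,2} = 1
G(18) = mex{0,3,2} = 1
G(19) = mex{3,2,1} = 0
G(20) = mex{1,2,3} = 0
G(21) = mex{1,0,3} = 2
G(22) = mex{0,0,2} = 1
G(23) = mex{0,3,2} = 1
G(24) = mex{2,1,0} = 3
G(25) = mex{1,1,0} = 2
G(26) = mex{1,0,3} = 2
G(27) = mex{3,0,1} = 2
G(28) = mex{2,2,1} = 0
G(29) = mex{2,1,0} = 3
G(30) = mex{2,1,0} = 3

3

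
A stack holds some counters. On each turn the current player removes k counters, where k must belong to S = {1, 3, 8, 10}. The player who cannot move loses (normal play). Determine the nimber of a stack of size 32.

n :  0  1  2  3  4  5  6  7  8  9 10 11 12 13 14 15 16 17 18 19 20 21 22 23 24 25 26 27 28 29 30 31 32
G :  0  1  0  1  0  1  0  1  2  3  2  0  1  0  1  0  1  0  1  2  3  2  0  1  0  1  0  1  0  1  2  3  2

2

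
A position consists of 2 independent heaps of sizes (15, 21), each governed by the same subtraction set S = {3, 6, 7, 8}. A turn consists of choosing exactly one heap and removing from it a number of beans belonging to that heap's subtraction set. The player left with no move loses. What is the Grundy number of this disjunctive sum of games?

2

All heaps use S = {3, 6, 7, 8}:
n :  0  1  2  3  4  5  6  7  8  9 10 11 12 13 14 15 16 17 18 19 20 21
G :  0  0  0  1  1  1  2  2  2  3  3  0  0  0  1  1  1  2  2  2  3  3
Heap A: G(15) = 1.
Heap B: G(21) = 3.
Combined Grundy value = 1 ⊕ 3 = 2.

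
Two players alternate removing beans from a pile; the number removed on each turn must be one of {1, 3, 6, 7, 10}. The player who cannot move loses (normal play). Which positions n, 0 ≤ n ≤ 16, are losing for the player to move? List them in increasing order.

0, 2, 4, 13, 15

n :  0  1  2  3  4  5  6  7  8  9 10 11 12 13 14 15 16
G :  0  1  0  1  0  1  2  3  2  3  2  3  4  0  1  0  1
P-positions are exactly the n with G(n) = 0.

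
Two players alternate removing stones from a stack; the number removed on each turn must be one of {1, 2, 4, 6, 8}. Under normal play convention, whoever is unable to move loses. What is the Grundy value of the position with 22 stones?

n :  0  1  2  3  4  5  6  7  8  9 10 11 12 13 14 15 16 17 18 19 20 21 22
G :  0  1  2  0  1  2  3  4  5  3  0  1  2  0  1  2  3  4  5  3  0  1  2

2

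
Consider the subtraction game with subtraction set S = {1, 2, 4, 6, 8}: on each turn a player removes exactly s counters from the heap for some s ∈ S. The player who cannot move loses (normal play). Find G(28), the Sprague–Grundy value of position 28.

G(0) = 0
G(1) = mex{0} = 1
G(2) = mex{1,0} = 2
G(3) = mex{2,1} = 0
G(4) = mex{0,2,0} = 1
G(5) = mex{1,0,1} = 2
G(6) = mex{2,1,2,0} = 3
G(7) = mex{3,2,0,1} = 4
G(8) = mex{4,3,1,2,0} = 5
G(9) = mex{5,4,2,0,1} = 3
G(10) = mex{3,5,3,1,2} = 0
G(11) = mex{0,3,4,2,0} = 1
G(12) = mex{1,0,5,3,1} = 2
G(13) = mex{2,1,3,4,2} = 0
G(14) = mex{0,2,0,5,3} = 1
G(15) = mex{1,0,1,3,4} = 2
G(16) = mex{2,1,2,0,5} = 3
G(17) = mex{3,2,0,1,3} = 4
G(18) = mex{4,3,1,2,0} = 5
G(19) = mex{5,4,2,0,1} = 3
G(20) = mex{3,5,3,1,2} = 0
G(21) = mex{0,3,4,2,0} = 1
G(22) = mex{1,0,5,3,1} = 2
G(23) = mex{2,1,3,4,2} = 0
G(24) = mex{0,2,0,5,3} = 1
G(25) = mex{1,0,1,3,4} = 2
G(26) = mex{2,1,2,0,5} = 3
G(27) = mex{3,2,0,1,3} = 4
G(28) = mex{4,3,1,2,0} = 5

5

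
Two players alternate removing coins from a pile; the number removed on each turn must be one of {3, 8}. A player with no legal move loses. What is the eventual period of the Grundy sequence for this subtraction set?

n :  0  1  2  3  4  5  6  7  8  9 10 11 12 13 14 15 16 17 18 19 20 21 22 23
G :  0  0  0  1  1  1  0  0  2  1  1  0  0  0  1  1  1  0  0  2  1  1  0  0
G(n+11) = G(n) holds for n = 0,…,7 (a full window of length max(S) = 8), so the sequence is purely periodic with period 11.

11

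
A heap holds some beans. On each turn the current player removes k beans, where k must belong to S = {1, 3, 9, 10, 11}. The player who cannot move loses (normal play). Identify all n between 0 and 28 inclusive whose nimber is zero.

0, 2, 4, 6, 8, 20, 22, 24, 26, 28

n :  0  1  2  3  4  5  6  7  8  9 10 11 12 13 14 15 16 17 18 19 20 21 22 23 24 25 26 27 28
G :  0  1  0  1  0  1  0  1  0  1  2  3  2  3  2  3  2  3  2  3  0  1  0  1  0  1  0  1  0
P-positions are exactly the n with G(n) = 0.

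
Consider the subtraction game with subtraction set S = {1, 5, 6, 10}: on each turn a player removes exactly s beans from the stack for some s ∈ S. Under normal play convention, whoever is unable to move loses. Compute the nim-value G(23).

G(0) = 0
G(1) = mex{0} = 1
G(2) = mex{1} = 0
G(3) = mex{0} = 1
G(4) = mex{1} = 0
G(5) = mex{0,0} = 1
G(6) = mex{1,1,0} = 2
G(7) = mex{2,0,1} = 3
G(8) = mex{3,1,0} = 2
G(9) = mex{2,0,1} = 3
G(10) = mex{3,1,0,0} = 2
G(11) = mex{2,2,1,1} = 0
G(12) = mex{0,3,2,0} = 1
G(13) = mex{1,2,3,1} = 0
G(14) = mex{0,3,2,0} = 1
G(15) = mex{1,2,3,1} = 0
G(16) = mex{0,0,2,2} = 1
G(17) = mex{1,1,0,3} = 2
G(18) = mex{2,0,1,2} = 3
G(19) = mex{3,1,0,3} = 2
G(20) = mex{2,0,1,2} = 3
G(21) = mex{3,1,0,0} = 2
G(22) = mex{2,2,1,1} = 0
G(23) = mex{0,3,2,0} = 1

1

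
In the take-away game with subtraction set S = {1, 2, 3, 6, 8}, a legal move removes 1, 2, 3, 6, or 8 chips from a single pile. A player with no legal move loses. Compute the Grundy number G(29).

G(0) = 0
G(1) = mex{0} = 1
G(2) = mex{1,0} = 2
G(3) = mex{2,1,0} = 3
G(4) = mex{3,2,1} = 0
G(5) = mex{0,3,2} = 1
G(6) = mex{1,0,3,0} = 2
G(7) = mex{2,1,0,1} = 3
G(8) = mex{3,2,1,2,0} = 4
G(9) = mex{4,3,2,3,1} = 0
G(10) = mex{0,4,3,0,2} = 1
G(11) = mex{1,0,4,1,3} = 2
G(12) = mex{2,1,0,2,0} = 3
G(13) = mex{3,2,1,3,1} = 0
G(14) = mex{0,3,2,4,2} = 1
G(15) = mex{1,0,3,0,3} = 2
G(16) = mex{2,1,0,1,4} = 3
G(17) = mex{3,2,1,2,0} = 4
G(18) = mex{4,3,2,3,1} = 0
G(19) = mex{0,4,3,0,2} = 1
G(20) = mex{1,0,4,1,3} = 2
G(21) = mex{2,1,0,2,0} = 3
G(22) = mex{3,2,1,3,1} = 0
G(23) = mex{0,3,2,4,2} = 1
G(24) = mex{1,0,3,0,3} = 2
G(25) = mex{2,1,0,1,4} = 3
G(26) = mex{3,2,1,2,0} = 4
G(27) = mex{4,3,2,3,1} = 0
G(28) = mex{0,4,3,0,2} = 1
G(29) = mex{1,0,4,1,3} = 2

2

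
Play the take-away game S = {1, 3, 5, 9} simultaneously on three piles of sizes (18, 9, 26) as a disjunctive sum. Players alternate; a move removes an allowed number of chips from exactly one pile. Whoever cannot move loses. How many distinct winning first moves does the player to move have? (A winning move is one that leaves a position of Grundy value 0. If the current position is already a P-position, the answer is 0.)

All piles use S = {1, 3, 5, 9}:
G(0) = 0
G(1) = mex{0} = 1
G(2) = mex{1} = 0
G(3) = mex{0,0} = 1
G(4) = mex{1,1} = 0
G(5) = mex{0,0,0} = 1
G(6) = mex{1,1,1} = 0
G(7) = mex{0,0,0} = 1
G(8) = mex{1,1,1} = 0
G(9) = mex{0,0,0,0} = 1
G(10) = mex{1,1,1,1} = 0
G(11) = mex{0,0,0,0} = 1
G(12) = mex{1,1,1,1} = 0
G(13) = mex{0,0,0,0} = 1
G(14) = mex{1,1,1,1} = 0
G(15) = mex{0,0,0,0} = 1
G(16) = mex{1,1,1,1} = 0
G(17) = mex{0,0,0,0} = 1
G(18) = mex{1,1,1,1} = 0
G(19) = mex{0,0,0,0} = 1
G(20) = mex{1,1,1,1} = 0
G(21) = mex{0,0,0,0} = 1
G(22) = mex{1,1,1,1} = 0
G(23) = mex{0,0,0,0} = 1
G(24) = mex{1,1,1,1} = 0
G(25) = mex{0,0,0,0} = 1
G(26) = mex{1,1,1,1} = 0
Pile A: G(18) = 0.
Pile B: G(9) = 1.
Pile C: G(26) = 0.
Combined Grundy value = 0 ⊕ 1 ⊕ 0 = 1.
A winning move leaves total XOR = 0, i.e. changes one component's Grundy value g to g ⊕ X where X is the current total.
Pile A: need g' = 0⊕1 = 1. Options: 18−1→G=1, 18−3→G=1, 18−5→G=1, 18−9→G=1. Hits: 4.
Pile B: need g' = 1⊕1 = 0. Options: 9−1→G=0, 9−3→G=0, 9−5→G=0, 9−9→G=0. Hits: 4.
Pile C: need g' = 0⊕1 = 1. Options: 26−1→G=1, 26−3→G=1, 26−5→G=1, 26−9→G=1. Hits: 4.

12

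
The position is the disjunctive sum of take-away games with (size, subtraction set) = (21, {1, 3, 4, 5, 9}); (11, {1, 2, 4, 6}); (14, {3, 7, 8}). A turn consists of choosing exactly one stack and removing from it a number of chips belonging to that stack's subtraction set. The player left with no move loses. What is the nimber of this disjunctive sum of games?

2

Stack A, S = {1, 3, 4, 5, 9}:
G(0) = 0
G(1) = mex{0} = 1
G(2) = mex{1} = 0
G(3) = mex{0,0} = 1
G(4) = mex{1,1,0} = 2
G(5) = mex{2,0,1,0} = 3
G(6) = mex{3,1,0,1} = 2
G(7) = mex{2,2,1,0} = 3
G(8) = mex{3,3,2,1} = 0
G(9) = mex{0,2,3,2,0} = 1
G(10) = mex{1,3,2,3,1} = 0
G(11) = mex{0,0,3,2,0} = 1
G(12) = mex{1,1,0,3,1} = 2
G(13) = mex{2,0,1,0,2} = 3
G(14) = mex{3,1,0,1,3} = 2
G(15) = mex{2,2,1,0,2} = 3
G(16) = mex{3,3,2,1,3} = 0
G(17) = mex{0,2,3,2,0} = 1
G(18) = mex{1,3,2,3,1} = 0
G(19) = mex{0,0,3,2,0} = 1
G(20) = mex{1,1,0,3,1} = 2
G(21) = mex{2,0,1,0,2} = 3
G_A(21) = 3.
Stack B, S = {1, 2, 4, 6}:
G(0) = 0
G(1) = mex{0} = 1
G(2) = mex{1,0} = 2
G(3) = mex{2,1} = 0
G(4) = mex{0,2,0} = 1
G(5) = mex{1,0,1} = 2
G(6) = mex{2,1,2,0} = 3
G(7) = mex{3,2,0,1} = 4
G(8) = mex{4,3,1,2} = 0
G(9) = mex{0,4,2,0} = 1
G(10) = mex{1,0,3,1} = 2
G(11) = mex{2,1,4,2} = 0
G_B(11) = 0.
Stack C, S = {3, 7, 8}:
n :  0  1  2  3  4  5  6  7  8  9 10 11 12 13 14
G :  0  0  0  1  1  1  0  2  2  1  3  0  0  2  1
G_C(14) = 1.
Combined Grundy value = 3 ⊕ 0 ⊕ 1 = 2.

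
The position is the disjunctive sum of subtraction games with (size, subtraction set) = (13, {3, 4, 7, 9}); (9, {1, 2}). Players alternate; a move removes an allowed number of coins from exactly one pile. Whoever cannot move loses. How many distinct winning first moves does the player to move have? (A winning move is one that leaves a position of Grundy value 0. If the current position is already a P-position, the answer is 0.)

0

Pile A, S = {3, 4, 7, 9}:
G(0) = 0
G(1) = mex{} = 0
G(2) = mex{} = 0
G(3) = mex{0} = 1
G(4) = mex{0,0} = 1
G(5) = mex{0,0} = 1
G(6) = mex{1,0} = 2
G(7) = mex{1,1,0} = 2
G(8) = mex{1,1,0} = 2
G(9) = mex{2,1,0,0} = 3
G(10) = mex{2,2,1,0} = 3
G(11) = mex{2,2,1,0} = 3
G(12) = mex{3,2,1,1} = 0
G(13) = mex{3,3,2,1} = 0
G_A(13) = 0.
Pile B, S = {1, 2}:
n : 0 1 2 3 4 5 6 7 8 9
G : 0 1 2 0 1 2 0 1 2 0
G_B(9) = 0.
Combined Grundy value = 0 ⊕ 0 = 0.
A winning move leaves total XOR = 0, i.e. changes one component's Grundy value g to g ⊕ X where X is the current total.
Pile A: target g' = 0⊕0 = 0, but every legal move changes the Grundy value (mex property), so 0 moves.
Pile B: target g' = 0⊕0 = 0, but every legal move changes the Grundy value (mex property), so 0 moves.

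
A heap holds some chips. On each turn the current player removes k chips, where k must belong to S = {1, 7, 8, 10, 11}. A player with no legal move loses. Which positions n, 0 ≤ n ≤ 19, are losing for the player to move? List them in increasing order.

n :  0  1  2  3  4  5  6  7  8  9 10 11 12 13 14 15 16 17 18 19
G :  0  1  0  1  0  1  0  1  2  3  2  3  2  3  2  3  4  5  0  1
P-positions are exactly the n with G(n) = 0.

0, 2, 4, 6, 18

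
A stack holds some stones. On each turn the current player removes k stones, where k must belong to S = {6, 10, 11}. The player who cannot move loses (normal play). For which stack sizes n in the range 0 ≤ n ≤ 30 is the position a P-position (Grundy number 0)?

0, 1, 2, 3, 4, 5, 17, 18, 19, 20, 21, 22

n :  0  1  2  3  4  5  6  7  8  9 10 11 12 13 14 15 16 17 18 19 20 21 22 23 24 25 26 27 28 29 30
G :  0  0  0  0  0  0  1  1  1  1  1  1  2  2  2  2  2  0  0  0  0  0  0  1  1  1  1  1  1  2  2
P-positions are exactly the n with G(n) = 0.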